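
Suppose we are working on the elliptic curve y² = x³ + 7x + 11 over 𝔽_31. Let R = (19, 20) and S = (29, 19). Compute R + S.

(23, 30)

(19, 20) + (29, 19). λ = (19 - 20)/(29 - 19) ≡ 30/10 mod 31. 10⁻¹ ≡ 28 (mod 31) since 10·28 = 280 ≡ 1, so λ ≡ 3.
  x = λ² - 19 - 29 = 9 - 48 ≡ 23; y = λ·(19 - 23) - 20 ≡ 30. → (23, 30)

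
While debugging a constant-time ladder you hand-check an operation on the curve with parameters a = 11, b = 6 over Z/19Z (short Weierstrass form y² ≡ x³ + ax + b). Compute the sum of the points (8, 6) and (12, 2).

(0, 5)

(8, 6) + (12, 2). λ = (2 - 6)/(12 - 8) ≡ 15/4 mod 19. 4⁻¹ ≡ 5 (mod 19), so λ ≡ 18.
  x = λ² - 8 - 12 = 324 - 20 ≡ 0; y = λ·(8 - 0) - 6 ≡ 5. → (0, 5)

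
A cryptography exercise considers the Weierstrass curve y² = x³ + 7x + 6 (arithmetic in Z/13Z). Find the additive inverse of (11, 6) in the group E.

(11, 7)

-(11, 6) = (11, -6 mod 13) = (11, 7).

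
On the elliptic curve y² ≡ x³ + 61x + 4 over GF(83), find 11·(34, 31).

(10, 28)

Write Q = (34, 31).
Repeated addition: build up to 11Q.
2Q: tangent at (34, 31): λ = (3·34² + 61)/(2·31) ≡ 43/62. 62⁻¹ ≡ 79 (mod 83), so λ ≡ 43·79 ≡ 77.
  x = λ² - 34 - 34 = 5929 - 68 ≡ 51; y = λ·(34 - 51) - 31 ≡ 71. → (51, 71)
3Q: (51, 71) + (34, 31). λ = (31 - 71)/(34 - 51) ≡ 43/66 mod 83. 66⁻¹ ≡ 39 (mod 83) since 66·39 = 2574 ≡ 1, so λ ≡ 17.
  x = λ² - 51 - 34 = 289 - 85 ≡ 38; y = λ·(51 - 38) - 71 ≡ 67. → (38, 67)
4Q: (38, 67) + (34, 31). λ = (31 - 67)/(34 - 38) ≡ 47/79 mod 83. 79⁻¹ ≡ 62 (mod 83), so λ ≡ 9.
  x = λ² - 38 - 34 = 81 - 72 ≡ 9; y = λ·(38 - 9) - 67 ≡ 28. → (9, 28)
5Q: (9, 28) + (34, 31). λ = (31 - 28)/(34 - 9) ≡ 3/25 mod 83. 25⁻¹ ≡ 10 (mod 83) since 25·10 = 250 ≡ 1, so λ ≡ 30.
  x = λ² - 9 - 34 = 900 - 43 ≡ 27; y = λ·(9 - 27) - 28 ≡ 13. → (27, 13)
6Q: (27, 13) + (34, 31). λ = (31 - 13)/(34 - 27) ≡ 18/7 mod 83. 7⁻¹ ≡ 12 (mod 83), so λ ≡ 50.
  x = λ² - 27 - 34 = 2500 - 61 ≡ 32; y = λ·(27 - 32) - 13 ≡ 69. → (32, 69)
7Q: (32, 69) + (34, 31). λ = (31 - 69)/(34 - 32) ≡ 45/2 mod 83. 2⁻¹ ≡ 42 (mod 83) since 2·42 = 84 ≡ 1, so λ ≡ 64.
  x = λ² - 32 - 34 = 4096 - 66 ≡ 46; y = λ·(32 - 46) - 69 ≡ 31. → (46, 31)
8Q: (46, 31) + (34, 31). λ = (31 - 31)/(34 - 46) ≡ 0/71 mod 83. 71⁻¹ ≡ 76 (mod 83) since 71·76 = 5396 ≡ 1, so λ ≡ 0.
  x = λ² - 46 - 34 = 0 - 80 ≡ 3; y = λ·(46 - 3) - 31 ≡ 52. → (3, 52)
9Q: (3, 52) + (34, 31). λ = (31 - 52)/(34 - 3) ≡ 62/31 mod 83. 31⁻¹ ≡ 75 (mod 83), so λ ≡ 2.
  x = λ² - 3 - 34 = 4 - 37 ≡ 50; y = λ·(3 - 50) - 52 ≡ 20. → (50, 20)
10Q: (50, 20) + (34, 31). λ = (31 - 20)/(34 - 50) ≡ 11/67 mod 83. 67⁻¹ ≡ 57 (mod 83) since 67·57 = 3819 ≡ 1, so λ ≡ 46.
  x = λ² - 50 - 34 = 2116 - 84 ≡ 40; y = λ·(50 - 40) - 20 ≡ 25. → (40, 25)
11Q: (40, 25) + (34, 31). λ = (31 - 25)/(34 - 40) ≡ 6/77 mod 83. 77⁻¹ ≡ 69 (mod 83), so λ ≡ 82.
  x = λ² - 40 - 34 = 6724 - 74 ≡ 10; y = λ·(40 - 10) - 25 ≡ 28. → (10, 28)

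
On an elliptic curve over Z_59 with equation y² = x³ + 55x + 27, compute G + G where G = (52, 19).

(30, 11)

tangent at (52, 19): λ = (3·52² + 55)/(2·19) ≡ 25/38. 38⁻¹ ≡ 14 (mod 59), so λ ≡ 25·14 ≡ 55.
  x = λ² - 52 - 52 = 3025 - 104 ≡ 30; y = λ·(52 - 30) - 19 ≡ 11. → (30, 11)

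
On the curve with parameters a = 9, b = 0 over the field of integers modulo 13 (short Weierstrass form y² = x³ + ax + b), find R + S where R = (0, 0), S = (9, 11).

(1, 6)

(0, 0) + (9, 11). λ = (11 - 0)/(9 - 0) ≡ 11/9 mod 13. 9⁻¹ ≡ 3 (mod 13), so λ ≡ 7.
  x = λ² - 0 - 9 = 49 - 9 ≡ 1; y = λ·(0 - 1) - 0 ≡ 6. → (1, 6)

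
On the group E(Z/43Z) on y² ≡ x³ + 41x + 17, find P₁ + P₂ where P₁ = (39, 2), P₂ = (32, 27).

(26, 13)

(39, 2) + (32, 27). λ = (27 - 2)/(32 - 39) ≡ 25/36 mod 43. 36⁻¹ ≡ 6 (mod 43), so λ ≡ 21.
  x = λ² - 39 - 32 = 441 - 71 ≡ 26; y = λ·(39 - 26) - 2 ≡ 13. → (26, 13)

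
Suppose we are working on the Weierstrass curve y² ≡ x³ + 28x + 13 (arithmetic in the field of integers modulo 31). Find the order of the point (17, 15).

7

2P: tangent at (17, 15): λ = (3·17² + 28)/(2·15) ≡ 27/30. 30⁻¹ ≡ 30 (mod 31), so λ ≡ 27·30 ≡ 4.
  x = λ² - 17 - 17 = 16 - 34 ≡ 13; y = λ·(17 - 13) - 15 ≡ 1. → (13, 1)
3P: (13, 1) + (17, 15). λ = (15 - 1)/(17 - 13) ≡ 14/4 mod 31. 4⁻¹ ≡ 8 (mod 31), so λ ≡ 19.
  x = λ² - 13 - 17 = 361 - 30 ≡ 21; y = λ·(13 - 21) - 1 ≡ 2. → (21, 2)
4P: (21, 2) + (17, 15). λ = (15 - 2)/(17 - 21) ≡ 13/27 mod 31. 27⁻¹ ≡ 23 (mod 31) since 27·23 = 621 ≡ 1, so λ ≡ 20.
  x = λ² - 21 - 17 = 400 - 38 ≡ 21; y = λ·(21 - 21) - 2 ≡ 29. → (21, 29)
5P: (21, 29) + (17, 15). λ = (15 - 29)/(17 - 21) ≡ 17/27 mod 31. 27⁻¹ ≡ 23 (mod 31) since 27·23 = 621 ≡ 1, so λ ≡ 19.
  x = λ² - 21 - 17 = 361 - 38 ≡ 13; y = λ·(21 - 13) - 29 ≡ 30. → (13, 30)
6P: (13, 30) + (17, 15). λ = (15 - 30)/(17 - 13) ≡ 16/4 mod 31. 4⁻¹ ≡ 8 (mod 31), so λ ≡ 4.
  x = λ² - 13 - 17 = 16 - 30 ≡ 17; y = λ·(13 - 17) - 30 ≡ 16. → (17, 16)
7P: (17, 16) + (17, 15): same x and y₁ ≡ -y₂, so the sum is 𝒪.
7P = 𝒪, so the order is 7.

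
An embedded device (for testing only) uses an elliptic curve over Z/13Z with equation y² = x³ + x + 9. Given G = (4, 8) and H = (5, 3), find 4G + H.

(11, 8)

First 4G:
Repeated addition: build up to 4G.
2G: tangent at (4, 8): λ = (3·4² + 1)/(2·8) ≡ 10/3. 3⁻¹ ≡ 9 (mod 13), so λ ≡ 10·9 ≡ 12.
  x = λ² - 4 - 4 = 144 - 8 ≡ 6; y = λ·(4 - 6) - 8 ≡ 7. → (6, 7)
3G: (6, 7) + (4, 8). λ = (8 - 7)/(4 - 6) ≡ 1/11 mod 13. 11⁻¹ ≡ 6 (mod 13), so λ ≡ 6.
  x = λ² - 6 - 4 = 36 - 10 ≡ 0; y = λ·(6 - 0) - 7 ≡ 3. → (0, 3)
4G: (0, 3) + (4, 8). λ = (8 - 3)/(4 - 0) ≡ 5/4 mod 13. 4⁻¹ ≡ 10 (mod 13) since 4·10 = 40 ≡ 1, so λ ≡ 11.
  x = λ² - 0 - 4 = 121 - 4 ≡ 0; y = λ·(0 - 0) - 3 ≡ 10. → (0, 10)
4G = (0, 10).
Finally 4G + H:
(0, 10) + (5, 3). λ = (3 - 10)/(5 - 0) ≡ 6/5 mod 13. 5⁻¹ ≡ 8 (mod 13) since 5·8 = 40 ≡ 1, so λ ≡ 9.
  x = λ² - 0 - 5 = 81 - 5 ≡ 11; y = λ·(0 - 11) - 10 ≡ 8. → (11, 8)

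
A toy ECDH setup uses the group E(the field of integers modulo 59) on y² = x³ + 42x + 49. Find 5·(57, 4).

Write P = (57, 4).
Double-and-add on 5 = (101)₂. Start with P = (57, 4) for the leading 1-bit.
double: tangent at (57, 4): λ = (3·57² + 42)/(2·4) ≡ 54/8. 8⁻¹ ≡ 37 (mod 59), so λ ≡ 54·37 ≡ 51.
  x = λ² - 57 - 57 = 2601 - 114 ≡ 9; y = λ·(57 - 9) - 4 ≡ 25. → (9, 25)
double: tangent at (9, 25): λ = (3·9² + 42)/(2·25) ≡ 49/50. 50⁻¹ ≡ 13 (mod 59) since 50·13 = 650 ≡ 1, so λ ≡ 49·13 ≡ 47.
  x = λ² - 9 - 9 = 2209 - 18 ≡ 8; y = λ·(9 - 8) - 25 ≡ 22. → (8, 22)
add P: (8, 22) + (57, 4). λ = (4 - 22)/(57 - 8) ≡ 41/49 mod 59. 49⁻¹ ≡ 53 (mod 59) since 49·53 = 2597 ≡ 1, so λ ≡ 49.
  x = λ² - 8 - 57 = 2401 - 65 ≡ 35; y = λ·(8 - 35) - 22 ≡ 12. → (35, 12)

(35, 12)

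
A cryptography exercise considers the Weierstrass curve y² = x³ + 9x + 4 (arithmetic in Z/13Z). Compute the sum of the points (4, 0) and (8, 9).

(4, 0) + (8, 9). λ = (9 - 0)/(8 - 4) ≡ 9/4 mod 13. 4⁻¹ ≡ 10 (mod 13) since 4·10 = 40 ≡ 1, so λ ≡ 12.
  x = λ² - 4 - 8 = 144 - 12 ≡ 2; y = λ·(4 - 2) - 0 ≡ 11. → (2, 11)

(2, 11)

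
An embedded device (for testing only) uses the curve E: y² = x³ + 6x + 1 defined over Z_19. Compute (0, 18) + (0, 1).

The two points share x = 0 and their y-coordinates satisfy 18 + 1 ≡ 0 (mod 19), so they are inverses. Their sum is O.

O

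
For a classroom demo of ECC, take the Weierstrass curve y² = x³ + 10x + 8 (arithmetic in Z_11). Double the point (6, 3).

tangent at (6, 3): λ = (3·6² + 10)/(2·3) ≡ 8/6. 6⁻¹ ≡ 2 (mod 11) since 6·2 = 12 ≡ 1, so λ ≡ 8·2 ≡ 5.
  x = λ² - 6 - 6 = 25 - 12 ≡ 2; y = λ·(6 - 2) - 3 ≡ 6. → (2, 6)

(2, 6)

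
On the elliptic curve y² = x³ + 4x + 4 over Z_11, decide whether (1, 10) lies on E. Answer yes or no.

y² = 10² ≡ 1; x³ + 4x + 4 = 9 ≡ 9 (mod 11). 1 ≠ 9.

no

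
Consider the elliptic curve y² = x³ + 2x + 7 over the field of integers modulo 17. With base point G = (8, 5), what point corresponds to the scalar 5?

Repeated addition: build up to 5G.
2G: tangent at (8, 5): λ = (3·8² + 2)/(2·5) ≡ 7/10. 10⁻¹ ≡ 12 (mod 17) since 10·12 = 120 ≡ 1, so λ ≡ 7·12 ≡ 16.
  x = λ² - 8 - 8 = 256 - 16 ≡ 2; y = λ·(8 - 2) - 5 ≡ 6. → (2, 6)
3G: (2, 6) + (8, 5). λ = (5 - 6)/(8 - 2) ≡ 16/6 mod 17. 6⁻¹ ≡ 3 (mod 17) since 6·3 = 18 ≡ 1, so λ ≡ 14.
  x = λ² - 2 - 8 = 196 - 10 ≡ 16; y = λ·(2 - 16) - 6 ≡ 2. → (16, 2)
4G: (16, 2) + (8, 5). λ = (5 - 2)/(8 - 16) ≡ 3/9 mod 17. 9⁻¹ ≡ 2 (mod 17) since 9·2 = 18 ≡ 1, so λ ≡ 6.
  x = λ² - 16 - 8 = 36 - 24 ≡ 12; y = λ·(16 - 12) - 2 ≡ 5. → (12, 5)
5G: (12, 5) + (8, 5). λ = (5 - 5)/(8 - 12) ≡ 0/13 mod 17. 13⁻¹ ≡ 4 (mod 17), so λ ≡ 0.
  x = λ² - 12 - 8 = 0 - 20 ≡ 14; y = λ·(12 - 14) - 5 ≡ 12. → (14, 12)

(14, 12)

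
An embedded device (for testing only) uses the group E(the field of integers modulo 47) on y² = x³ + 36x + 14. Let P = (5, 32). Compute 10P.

Double-and-add on 10 = (1010)₂. Start with P = (5, 32) for the leading 1-bit.
double: tangent at (5, 32): λ = (3·5² + 36)/(2·32) ≡ 17/17. 17⁻¹ ≡ 36 (mod 47), so λ ≡ 17·36 ≡ 1.
  x = λ² - 5 - 5 = 1 - 10 ≡ 38; y = λ·(5 - 38) - 32 ≡ 29. → (38, 29)
double: tangent at (38, 29): λ = (3·38² + 36)/(2·29) ≡ 44/11. 11⁻¹ ≡ 30 (mod 47), so λ ≡ 44·30 ≡ 4.
  x = λ² - 38 - 38 = 16 - 76 ≡ 34; y = λ·(38 - 34) - 29 ≡ 34. → (34, 34)
add P: (34, 34) + (5, 32). λ = (32 - 34)/(5 - 34) ≡ 45/18 mod 47. 18⁻¹ ≡ 34 (mod 47), so λ ≡ 26.
  x = λ² - 34 - 5 = 676 - 39 ≡ 26; y = λ·(34 - 26) - 34 ≡ 33. → (26, 33)
double: tangent at (26, 33): λ = (3·26² + 36)/(2·33) ≡ 43/19. 19⁻¹ ≡ 5 (mod 47) since 19·5 = 95 ≡ 1, so λ ≡ 43·5 ≡ 27.
  x = λ² - 26 - 26 = 729 - 52 ≡ 19; y = λ·(26 - 19) - 33 ≡ 15. → (19, 15)

(19, 15)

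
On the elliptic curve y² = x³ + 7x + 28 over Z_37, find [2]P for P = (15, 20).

(19, 8)

tangent at (15, 20): λ = (3·15² + 7)/(2·20) ≡ 16/3. 3⁻¹ ≡ 25 (mod 37) since 3·25 = 75 ≡ 1, so λ ≡ 16·25 ≡ 30.
  x = λ² - 15 - 15 = 900 - 30 ≡ 19; y = λ·(15 - 19) - 20 ≡ 8. → (19, 8)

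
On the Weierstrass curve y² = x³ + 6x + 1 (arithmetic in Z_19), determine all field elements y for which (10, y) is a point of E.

x³ + 6x + 1 = 1061 ≡ 16 (mod 19).
Square roots of 16 mod 19: 4 and 15 (since 4² = 16 ≡ 16).

4, 15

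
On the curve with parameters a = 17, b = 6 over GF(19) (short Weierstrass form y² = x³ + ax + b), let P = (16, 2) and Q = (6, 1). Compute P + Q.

(1, 9)

(16, 2) + (6, 1). λ = (1 - 2)/(6 - 16) ≡ 18/9 mod 19. 9⁻¹ ≡ 17 (mod 19), so λ ≡ 2.
  x = λ² - 16 - 6 = 4 - 22 ≡ 1; y = λ·(16 - 1) - 2 ≡ 9. → (1, 9)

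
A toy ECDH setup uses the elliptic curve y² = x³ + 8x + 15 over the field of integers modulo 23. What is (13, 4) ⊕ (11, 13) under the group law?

(13, 4) + (11, 13). λ = (13 - 4)/(11 - 13) ≡ 9/21 mod 23. 21⁻¹ ≡ 11 (mod 23) since 21·11 = 231 ≡ 1, so λ ≡ 7.
  x = λ² - 13 - 11 = 49 - 24 ≡ 2; y = λ·(13 - 2) - 4 ≡ 4. → (2, 4)

(2, 4)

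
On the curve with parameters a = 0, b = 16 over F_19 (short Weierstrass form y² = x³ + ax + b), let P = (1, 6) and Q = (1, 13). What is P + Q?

The two points share x = 1 and their y-coordinates satisfy 6 + 13 ≡ 0 (mod 19), so they are inverses. Their sum is ∞.

O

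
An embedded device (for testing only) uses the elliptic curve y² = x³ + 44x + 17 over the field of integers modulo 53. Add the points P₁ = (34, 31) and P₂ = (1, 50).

(14, 41)

(34, 31) + (1, 50). λ = (50 - 31)/(1 - 34) ≡ 19/20 mod 53. 20⁻¹ ≡ 8 (mod 53) since 20·8 = 160 ≡ 1, so λ ≡ 46.
  x = λ² - 34 - 1 = 2116 - 35 ≡ 14; y = λ·(34 - 14) - 31 ≡ 41. → (14, 41)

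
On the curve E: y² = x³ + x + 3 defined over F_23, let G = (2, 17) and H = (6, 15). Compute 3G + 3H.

(19, 21)

First 3G:
Repeated addition: build up to 3G.
2G: tangent at (2, 17): λ = (3·2² + 1)/(2·17) ≡ 13/11. 11⁻¹ ≡ 21 (mod 23), so λ ≡ 13·21 ≡ 20.
  x = λ² - 2 - 2 = 400 - 4 ≡ 5; y = λ·(2 - 5) - 17 ≡ 15. → (5, 15)
3G: (5, 15) + (2, 17). λ = (17 - 15)/(2 - 5) ≡ 2/20 mod 23. 20⁻¹ ≡ 15 (mod 23) since 20·15 = 300 ≡ 1, so λ ≡ 7.
  x = λ² - 5 - 2 = 49 - 7 ≡ 19; y = λ·(5 - 19) - 15 ≡ 2. → (19, 2)
3G = (19, 2).
Next 3H:
Repeated addition: build up to 3H.
2H: tangent at (6, 15): λ = (3·6² + 1)/(2·15) ≡ 17/7. 7⁻¹ ≡ 10 (mod 23) since 7·10 = 70 ≡ 1, so λ ≡ 17·10 ≡ 9.
  x = λ² - 6 - 6 = 81 - 12 ≡ 0; y = λ·(6 - 0) - 15 ≡ 16. → (0, 16)
3H: (0, 16) + (6, 15). λ = (15 - 16)/(6 - 0) ≡ 22/6 mod 23. 6⁻¹ ≡ 4 (mod 23) since 6·4 = 24 ≡ 1, so λ ≡ 19.
  x = λ² - 0 - 6 = 361 - 6 ≡ 10; y = λ·(0 - 10) - 16 ≡ 1. → (10, 1)
3H = (10, 1).
Finally 3G + 3H:
(19, 2) + (10, 1). λ = (1 - 2)/(10 - 19) ≡ 22/14 mod 23. 14⁻¹ ≡ 5 (mod 23), so λ ≡ 18.
  x = λ² - 19 - 10 = 324 - 29 ≡ 19; y = λ·(19 - 19) - 2 ≡ 21. → (19, 21)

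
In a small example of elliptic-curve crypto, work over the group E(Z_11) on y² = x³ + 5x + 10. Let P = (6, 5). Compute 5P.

Double-and-add on 5 = (101)₂. Start with P = (6, 5) for the leading 1-bit.
double: tangent at (6, 5): λ = (3·6² + 5)/(2·5) ≡ 3/10. 10⁻¹ ≡ 10 (mod 11) since 10·10 = 100 ≡ 1, so λ ≡ 3·10 ≡ 8.
  x = λ² - 6 - 6 = 64 - 12 ≡ 8; y = λ·(6 - 8) - 5 ≡ 1. → (8, 1)
double: tangent at (8, 1): λ = (3·8² + 5)/(2·1) ≡ 10/2. 2⁻¹ ≡ 6 (mod 11), so λ ≡ 10·6 ≡ 5.
  x = λ² - 8 - 8 = 25 - 16 ≡ 9; y = λ·(8 - 9) - 1 ≡ 5. → (9, 5)
add P: (9, 5) + (6, 5). λ = (5 - 5)/(6 - 9) ≡ 0/8 mod 11. 8⁻¹ ≡ 7 (mod 11), so λ ≡ 0.
  x = λ² - 9 - 6 = 0 - 15 ≡ 7; y = λ·(9 - 7) - 5 ≡ 6. → (7, 6)

(7, 6)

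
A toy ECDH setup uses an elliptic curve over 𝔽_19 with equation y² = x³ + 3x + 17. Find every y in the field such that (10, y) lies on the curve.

x³ + 3x + 17 = 1047 ≡ 2 (mod 19).
2 is a non-residue mod 19; no y exists.

none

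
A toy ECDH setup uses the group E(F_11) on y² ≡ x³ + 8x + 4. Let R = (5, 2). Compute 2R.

tangent at (5, 2): λ = (3·5² + 8)/(2·2) ≡ 6/4. 4⁻¹ ≡ 3 (mod 11) since 4·3 = 12 ≡ 1, so λ ≡ 6·3 ≡ 7.
  x = λ² - 5 - 5 = 49 - 10 ≡ 6; y = λ·(5 - 6) - 2 ≡ 2. → (6, 2)

(6, 2)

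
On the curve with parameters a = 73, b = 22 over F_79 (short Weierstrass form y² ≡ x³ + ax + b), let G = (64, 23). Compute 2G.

tangent at (64, 23): λ = (3·64² + 73)/(2·23) ≡ 37/46. 46⁻¹ ≡ 67 (mod 79), so λ ≡ 37·67 ≡ 30.
  x = λ² - 64 - 64 = 900 - 128 ≡ 61; y = λ·(64 - 61) - 23 ≡ 67. → (61, 67)

(61, 67)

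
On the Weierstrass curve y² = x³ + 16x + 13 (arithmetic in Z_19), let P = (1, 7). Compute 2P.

tangent at (1, 7): λ = (3·1² + 16)/(2·7) ≡ 0/14. 14⁻¹ ≡ 15 (mod 19) since 14·15 = 210 ≡ 1, so λ ≡ 0·15 ≡ 0.
  x = λ² - 1 - 1 = 0 - 2 ≡ 17; y = λ·(1 - 17) - 7 ≡ 12. → (17, 12)

(17, 12)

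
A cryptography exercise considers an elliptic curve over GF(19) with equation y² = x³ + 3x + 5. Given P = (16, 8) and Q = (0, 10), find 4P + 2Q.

First 4P:
Repeated addition: build up to 4P.
2P: tangent at (16, 8): λ = (3·16² + 3)/(2·8) ≡ 11/16. 16⁻¹ ≡ 6 (mod 19) since 16·6 = 96 ≡ 1, so λ ≡ 11·6 ≡ 9.
  x = λ² - 16 - 16 = 81 - 32 ≡ 11; y = λ·(16 - 11) - 8 ≡ 18. → (11, 18)
3P: (11, 18) + (16, 8). λ = (8 - 18)/(16 - 11) ≡ 9/5 mod 19. 5⁻¹ ≡ 4 (mod 19), so λ ≡ 17.
  x = λ² - 11 - 16 = 289 - 27 ≡ 15; y = λ·(11 - 15) - 18 ≡ 9. → (15, 9)
4P: (15, 9) + (16, 8). λ = (8 - 9)/(16 - 15) ≡ 18/1 mod 19. 1⁻¹ ≡ 1 (mod 19) since 1·1 = 1 ≡ 1, so λ ≡ 18.
  x = λ² - 15 - 16 = 324 - 31 ≡ 8; y = λ·(15 - 8) - 9 ≡ 3. → (8, 3)
4P = (8, 3).
Next 2Q:
Repeated addition: build up to 2Q.
2Q: tangent at (0, 10): λ = (3·0² + 3)/(2·10) ≡ 3/1. 1⁻¹ ≡ 1 (mod 19), so λ ≡ 3·1 ≡ 3.
  x = λ² - 0 - 0 = 9 - 0 ≡ 9; y = λ·(0 - 9) - 10 ≡ 1. → (9, 1)
2Q = (9, 1).
Finally 4P + 2Q:
(8, 3) + (9, 1). λ = (1 - 3)/(9 - 8) ≡ 17/1 mod 19. 1⁻¹ ≡ 1 (mod 19), so λ ≡ 17.
  x = λ² - 8 - 9 = 289 - 17 ≡ 6; y = λ·(8 - 6) - 3 ≡ 12. → (6, 12)

(6, 12)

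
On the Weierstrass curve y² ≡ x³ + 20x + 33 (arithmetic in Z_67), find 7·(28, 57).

Write P = (28, 57).
Repeated addition: build up to 7P.
2P: tangent at (28, 57): λ = (3·28² + 20)/(2·57) ≡ 27/47. 47⁻¹ ≡ 10 (mod 67) since 47·10 = 470 ≡ 1, so λ ≡ 27·10 ≡ 2.
  x = λ² - 28 - 28 = 4 - 56 ≡ 15; y = λ·(28 - 15) - 57 ≡ 36. → (15, 36)
3P: (15, 36) + (28, 57). λ = (57 - 36)/(28 - 15) ≡ 21/13 mod 67. 13⁻¹ ≡ 31 (mod 67) since 13·31 = 403 ≡ 1, so λ ≡ 48.
  x = λ² - 15 - 28 = 2304 - 43 ≡ 50; y = λ·(15 - 50) - 36 ≡ 26. → (50, 26)
4P: (50, 26) + (28, 57). λ = (57 - 26)/(28 - 50) ≡ 31/45 mod 67. 45⁻¹ ≡ 3 (mod 67), so λ ≡ 26.
  x = λ² - 50 - 28 = 676 - 78 ≡ 62; y = λ·(50 - 62) - 26 ≡ 64. → (62, 64)
5P: (62, 64) + (28, 57). λ = (57 - 64)/(28 - 62) ≡ 60/33 mod 67. 33⁻¹ ≡ 65 (mod 67) since 33·65 = 2145 ≡ 1, so λ ≡ 14.
  x = λ² - 62 - 28 = 196 - 90 ≡ 39; y = λ·(62 - 39) - 64 ≡ 57. → (39, 57)
6P: (39, 57) + (28, 57). λ = (57 - 57)/(28 - 39) ≡ 0/56 mod 67. 56⁻¹ ≡ 6 (mod 67), so λ ≡ 0.
  x = λ² - 39 - 28 = 0 - 67 ≡ 0; y = λ·(39 - 0) - 57 ≡ 10. → (0, 10)
7P: (0, 10) + (28, 57). λ = (57 - 10)/(28 - 0) ≡ 47/28 mod 67. 28⁻¹ ≡ 12 (mod 67), so λ ≡ 28.
  x = λ² - 0 - 28 = 784 - 28 ≡ 19; y = λ·(0 - 19) - 10 ≡ 61. → (19, 61)

(19, 61)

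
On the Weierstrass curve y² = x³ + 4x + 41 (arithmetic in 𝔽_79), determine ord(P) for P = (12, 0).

2

2P: (12, 0) + (12, 0): same x and y₁ ≡ -y₂, so the sum is 𝒪.
2P = 𝒪, so the order is 2.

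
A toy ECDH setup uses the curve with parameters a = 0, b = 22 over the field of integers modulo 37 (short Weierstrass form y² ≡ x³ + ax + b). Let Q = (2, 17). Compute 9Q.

Repeated addition: build up to 9Q.
2Q: tangent at (2, 17): λ = (3·2² + 0)/(2·17) ≡ 12/34. 34⁻¹ ≡ 12 (mod 37), so λ ≡ 12·12 ≡ 33.
  x = λ² - 2 - 2 = 1089 - 4 ≡ 12; y = λ·(2 - 12) - 17 ≡ 23. → (12, 23)
3Q: (12, 23) + (2, 17). λ = (17 - 23)/(2 - 12) ≡ 31/27 mod 37. 27⁻¹ ≡ 11 (mod 37), so λ ≡ 8.
  x = λ² - 12 - 2 = 64 - 14 ≡ 13; y = λ·(12 - 13) - 23 ≡ 6. → (13, 6)
4Q: (13, 6) + (2, 17). λ = (17 - 6)/(2 - 13) ≡ 11/26 mod 37. 26⁻¹ ≡ 10 (mod 37), so λ ≡ 36.
  x = λ² - 13 - 2 = 1296 - 15 ≡ 23; y = λ·(13 - 23) - 6 ≡ 4. → (23, 4)
5Q: (23, 4) + (2, 17). λ = (17 - 4)/(2 - 23) ≡ 13/16 mod 37. 16⁻¹ ≡ 7 (mod 37), so λ ≡ 17.
  x = λ² - 23 - 2 = 289 - 25 ≡ 5; y = λ·(23 - 5) - 4 ≡ 6. → (5, 6)
6Q: (5, 6) + (2, 17). λ = (17 - 6)/(2 - 5) ≡ 11/34 mod 37. 34⁻¹ ≡ 12 (mod 37), so λ ≡ 21.
  x = λ² - 5 - 2 = 441 - 7 ≡ 27; y = λ·(5 - 27) - 6 ≡ 13. → (27, 13)
7Q: (27, 13) + (2, 17). λ = (17 - 13)/(2 - 27) ≡ 4/12 mod 37. 12⁻¹ ≡ 34 (mod 37), so λ ≡ 25.
  x = λ² - 27 - 2 = 625 - 29 ≡ 4; y = λ·(27 - 4) - 13 ≡ 7. → (4, 7)
8Q: (4, 7) + (2, 17). λ = (17 - 7)/(2 - 4) ≡ 10/35 mod 37. 35⁻¹ ≡ 18 (mod 37), so λ ≡ 32.
  x = λ² - 4 - 2 = 1024 - 6 ≡ 19; y = λ·(4 - 19) - 7 ≡ 31. → (19, 31)
9Q: (19, 31) + (2, 17). λ = (17 - 31)/(2 - 19) ≡ 23/20 mod 37. 20⁻¹ ≡ 13 (mod 37), so λ ≡ 3.
  x = λ² - 19 - 2 = 9 - 21 ≡ 25; y = λ·(19 - 25) - 31 ≡ 25. → (25, 25)

(25, 25)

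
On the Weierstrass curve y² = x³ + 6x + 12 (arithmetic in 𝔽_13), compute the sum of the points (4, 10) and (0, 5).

(4, 10) + (0, 5). λ = (5 - 10)/(0 - 4) ≡ 8/9 mod 13. 9⁻¹ ≡ 3 (mod 13) since 9·3 = 27 ≡ 1, so λ ≡ 11.
  x = λ² - 4 - 0 = 121 - 4 ≡ 0; y = λ·(4 - 0) - 10 ≡ 8. → (0, 8)

(0, 8)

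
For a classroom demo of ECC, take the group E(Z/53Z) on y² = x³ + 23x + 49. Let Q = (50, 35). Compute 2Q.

(13, 52)

tangent at (50, 35): λ = (3·50² + 23)/(2·35) ≡ 50/17. 17⁻¹ ≡ 25 (mod 53), so λ ≡ 50·25 ≡ 31.
  x = λ² - 50 - 50 = 961 - 100 ≡ 13; y = λ·(50 - 13) - 35 ≡ 52. → (13, 52)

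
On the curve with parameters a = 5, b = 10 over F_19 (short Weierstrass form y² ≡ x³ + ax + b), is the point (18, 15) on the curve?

y² = 15² ≡ 16; x³ + 5x + 10 = 5932 ≡ 4 (mod 19). 16 ≠ 4.

no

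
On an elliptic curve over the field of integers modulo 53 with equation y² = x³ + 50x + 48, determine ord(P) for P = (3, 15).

2P: tangent at (3, 15): λ = (3·3² + 50)/(2·15) ≡ 24/30. 30⁻¹ ≡ 23 (mod 53), so λ ≡ 24·23 ≡ 22.
  x = λ² - 3 - 3 = 484 - 6 ≡ 1; y = λ·(3 - 1) - 15 ≡ 29. → (1, 29)
3P: (1, 29) + (3, 15). λ = (15 - 29)/(3 - 1) ≡ 39/2 mod 53. 2⁻¹ ≡ 27 (mod 53) since 2·27 = 54 ≡ 1, so λ ≡ 46.
  x = λ² - 1 - 3 = 2116 - 4 ≡ 45; y = λ·(1 - 45) - 29 ≡ 14. → (45, 14)
4P: (45, 14) + (3, 15). λ = (15 - 14)/(3 - 45) ≡ 1/11 mod 53. 11⁻¹ ≡ 29 (mod 53), so λ ≡ 29.
  x = λ² - 45 - 3 = 841 - 48 ≡ 51; y = λ·(45 - 51) - 14 ≡ 24. → (51, 24)
5P: (51, 24) + (3, 15). λ = (15 - 24)/(3 - 51) ≡ 44/5 mod 53. 5⁻¹ ≡ 32 (mod 53), so λ ≡ 30.
  x = λ² - 51 - 3 = 900 - 54 ≡ 51; y = λ·(51 - 51) - 24 ≡ 29. → (51, 29)
6P: (51, 29) + (3, 15). λ = (15 - 29)/(3 - 51) ≡ 39/5 mod 53. 5⁻¹ ≡ 32 (mod 53) since 5·32 = 160 ≡ 1, so λ ≡ 29.
  x = λ² - 51 - 3 = 841 - 54 ≡ 45; y = λ·(51 - 45) - 29 ≡ 39. → (45, 39)
7P: (45, 39) + (3, 15). λ = (15 - 39)/(3 - 45) ≡ 29/11 mod 53. 11⁻¹ ≡ 29 (mod 53), so λ ≡ 46.
  x = λ² - 45 - 3 = 2116 - 48 ≡ 1; y = λ·(45 - 1) - 39 ≡ 24. → (1, 24)
8P: (1, 24) + (3, 15). λ = (15 - 24)/(3 - 1) ≡ 44/2 mod 53. 2⁻¹ ≡ 27 (mod 53) since 2·27 = 54 ≡ 1, so λ ≡ 22.
  x = λ² - 1 - 3 = 484 - 4 ≡ 3; y = λ·(1 - 3) - 24 ≡ 38. → (3, 38)
9P: (3, 38) + (3, 15): same x and y₁ ≡ -y₂, so the sum is 𝒪.
9P = 𝒪, so the order is 9.

9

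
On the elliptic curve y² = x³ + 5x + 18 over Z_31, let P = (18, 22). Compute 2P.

tangent at (18, 22): λ = (3·18² + 5)/(2·22) ≡ 16/13. 13⁻¹ ≡ 12 (mod 31), so λ ≡ 16·12 ≡ 6.
  x = λ² - 18 - 18 = 36 - 36 ≡ 0; y = λ·(18 - 0) - 22 ≡ 24. → (0, 24)

(0, 24)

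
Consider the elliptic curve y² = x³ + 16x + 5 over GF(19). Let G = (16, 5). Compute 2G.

tangent at (16, 5): λ = (3·16² + 16)/(2·5) ≡ 5/10. 10⁻¹ ≡ 2 (mod 19), so λ ≡ 5·2 ≡ 10.
  x = λ² - 16 - 16 = 100 - 32 ≡ 11; y = λ·(16 - 11) - 5 ≡ 7. → (11, 7)

(11, 7)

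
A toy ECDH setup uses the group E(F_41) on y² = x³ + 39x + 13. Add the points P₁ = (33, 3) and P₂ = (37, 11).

(16, 31)

(33, 3) + (37, 11). λ = (11 - 3)/(37 - 33) ≡ 8/4 mod 41. 4⁻¹ ≡ 31 (mod 41), so λ ≡ 2.
  x = λ² - 33 - 37 = 4 - 70 ≡ 16; y = λ·(33 - 16) - 3 ≡ 31. → (16, 31)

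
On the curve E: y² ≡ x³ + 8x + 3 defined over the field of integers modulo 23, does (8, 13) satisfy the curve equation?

no

y² = 13² ≡ 8; x³ + 8x + 3 = 579 ≡ 4 (mod 23). 8 ≠ 4.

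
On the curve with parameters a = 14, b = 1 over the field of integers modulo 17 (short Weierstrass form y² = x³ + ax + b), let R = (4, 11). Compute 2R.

(5, 14)

tangent at (4, 11): λ = (3·4² + 14)/(2·11) ≡ 11/5. 5⁻¹ ≡ 7 (mod 17), so λ ≡ 11·7 ≡ 9.
  x = λ² - 4 - 4 = 81 - 8 ≡ 5; y = λ·(4 - 5) - 11 ≡ 14. → (5, 14)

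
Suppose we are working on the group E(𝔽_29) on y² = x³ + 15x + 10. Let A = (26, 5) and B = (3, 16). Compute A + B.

(9, 2)

(26, 5) + (3, 16). λ = (16 - 5)/(3 - 26) ≡ 11/6 mod 29. 6⁻¹ ≡ 5 (mod 29), so λ ≡ 26.
  x = λ² - 26 - 3 = 676 - 29 ≡ 9; y = λ·(26 - 9) - 5 ≡ 2. → (9, 2)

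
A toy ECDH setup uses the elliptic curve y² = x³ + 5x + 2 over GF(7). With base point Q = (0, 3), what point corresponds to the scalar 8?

(0, 4)

Double-and-add on 8 = (1000)₂. Start with Q = (0, 3) for the leading 1-bit.
double: tangent at (0, 3): λ = (3·0² + 5)/(2·3) ≡ 5/6. 6⁻¹ ≡ 6 (mod 7) since 6·6 = 36 ≡ 1, so λ ≡ 5·6 ≡ 2.
  x = λ² - 0 - 0 = 4 - 0 ≡ 4; y = λ·(0 - 4) - 3 ≡ 3. → (4, 3)
double: tangent at (4, 3): λ = (3·4² + 5)/(2·3) ≡ 4/6. 6⁻¹ ≡ 6 (mod 7) since 6·6 = 36 ≡ 1, so λ ≡ 4·6 ≡ 3.
  x = λ² - 4 - 4 = 9 - 8 ≡ 1; y = λ·(4 - 1) - 3 ≡ 6. → (1, 6)
double: tangent at (1, 6): λ = (3·1² + 5)/(2·6) ≡ 1/5. 5⁻¹ ≡ 3 (mod 7) since 5·3 = 15 ≡ 1, so λ ≡ 1·3 ≡ 3.
  x = λ² - 1 - 1 = 9 - 2 ≡ 0; y = λ·(1 - 0) - 6 ≡ 4. → (0, 4)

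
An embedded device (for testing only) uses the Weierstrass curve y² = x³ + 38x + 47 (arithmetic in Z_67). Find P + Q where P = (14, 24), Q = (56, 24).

(14, 24) + (56, 24). λ = (24 - 24)/(56 - 14) ≡ 0/42 mod 67. 42⁻¹ ≡ 8 (mod 67), so λ ≡ 0.
  x = λ² - 14 - 56 = 0 - 70 ≡ 64; y = λ·(14 - 64) - 24 ≡ 43. → (64, 43)

(64, 43)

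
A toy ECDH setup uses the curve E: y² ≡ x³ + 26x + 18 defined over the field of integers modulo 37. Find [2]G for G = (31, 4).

tangent at (31, 4): λ = (3·31² + 26)/(2·4) ≡ 23/8. 8⁻¹ ≡ 14 (mod 37), so λ ≡ 23·14 ≡ 26.
  x = λ² - 31 - 31 = 676 - 62 ≡ 22; y = λ·(31 - 22) - 4 ≡ 8. → (22, 8)

(22, 8)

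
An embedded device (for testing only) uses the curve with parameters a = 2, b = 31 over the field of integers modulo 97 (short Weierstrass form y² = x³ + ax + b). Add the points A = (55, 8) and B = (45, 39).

(55, 8) + (45, 39). λ = (39 - 8)/(45 - 55) ≡ 31/87 mod 97. 87⁻¹ ≡ 29 (mod 97), so λ ≡ 26.
  x = λ² - 55 - 45 = 676 - 100 ≡ 91; y = λ·(55 - 91) - 8 ≡ 26. → (91, 26)

(91, 26)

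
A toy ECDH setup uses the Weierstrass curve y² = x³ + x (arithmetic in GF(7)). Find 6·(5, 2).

(1, 3)

Write Q = (5, 2).
Repeated addition: build up to 6Q.
2Q: tangent at (5, 2): λ = (3·5² + 1)/(2·2) ≡ 6/4. 4⁻¹ ≡ 2 (mod 7), so λ ≡ 6·2 ≡ 5.
  x = λ² - 5 - 5 = 25 - 10 ≡ 1; y = λ·(5 - 1) - 2 ≡ 4. → (1, 4)
3Q: (1, 4) + (5, 2). λ = (2 - 4)/(5 - 1) ≡ 5/4 mod 7. 4⁻¹ ≡ 2 (mod 7), so λ ≡ 3.
  x = λ² - 1 - 5 = 9 - 6 ≡ 3; y = λ·(1 - 3) - 4 ≡ 4. → (3, 4)
4Q: (3, 4) + (5, 2). λ = (2 - 4)/(5 - 3) ≡ 5/2 mod 7. 2⁻¹ ≡ 4 (mod 7), so λ ≡ 6.
  x = λ² - 3 - 5 = 36 - 8 ≡ 0; y = λ·(3 - 0) - 4 ≡ 0. → (0, 0)
5Q: (0, 0) + (5, 2). λ = (2 - 0)/(5 - 0) ≡ 2/5 mod 7. 5⁻¹ ≡ 3 (mod 7), so λ ≡ 6.
  x = λ² - 0 - 5 = 36 - 5 ≡ 3; y = λ·(0 - 3) - 0 ≡ 3. → (3, 3)
6Q: (3, 3) + (5, 2). λ = (2 - 3)/(5 - 3) ≡ 6/2 mod 7. 2⁻¹ ≡ 4 (mod 7) since 2·4 = 8 ≡ 1, so λ ≡ 3.
  x = λ² - 3 - 5 = 9 - 8 ≡ 1; y = λ·(3 - 1) - 3 ≡ 3. → (1, 3)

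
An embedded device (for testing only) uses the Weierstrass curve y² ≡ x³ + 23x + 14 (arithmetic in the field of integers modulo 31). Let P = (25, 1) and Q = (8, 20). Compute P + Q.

(25, 1) + (8, 20). λ = (20 - 1)/(8 - 25) ≡ 19/14 mod 31. 14⁻¹ ≡ 20 (mod 31), so λ ≡ 8.
  x = λ² - 25 - 8 = 64 - 33 ≡ 0; y = λ·(25 - 0) - 1 ≡ 13. → (0, 13)

(0, 13)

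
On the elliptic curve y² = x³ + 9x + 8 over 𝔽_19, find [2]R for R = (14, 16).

(16, 12)

tangent at (14, 16): λ = (3·14² + 9)/(2·16) ≡ 8/13. 13⁻¹ ≡ 3 (mod 19) since 13·3 = 39 ≡ 1, so λ ≡ 8·3 ≡ 5.
  x = λ² - 14 - 14 = 25 - 28 ≡ 16; y = λ·(14 - 16) - 16 ≡ 12. → (16, 12)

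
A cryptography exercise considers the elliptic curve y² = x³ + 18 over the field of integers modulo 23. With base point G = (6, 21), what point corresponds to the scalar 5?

(15, 9)

Double-and-add on 5 = (101)₂. Start with G = (6, 21) for the leading 1-bit.
double: tangent at (6, 21): λ = (3·6² + 0)/(2·21) ≡ 16/19. 19⁻¹ ≡ 17 (mod 23), so λ ≡ 16·17 ≡ 19.
  x = λ² - 6 - 6 = 361 - 12 ≡ 4; y = λ·(6 - 4) - 21 ≡ 17. → (4, 17)
double: tangent at (4, 17): λ = (3·4² + 0)/(2·17) ≡ 2/11. 11⁻¹ ≡ 21 (mod 23) since 11·21 = 231 ≡ 1, so λ ≡ 2·21 ≡ 19.
  x = λ² - 4 - 4 = 361 - 8 ≡ 8; y = λ·(4 - 8) - 17 ≡ 22. → (8, 22)
add G: (8, 22) + (6, 21). λ = (21 - 22)/(6 - 8) ≡ 22/21 mod 23. 21⁻¹ ≡ 11 (mod 23) since 21·11 = 231 ≡ 1, so λ ≡ 12.
  x = λ² - 8 - 6 = 144 - 14 ≡ 15; y = λ·(8 - 15) - 22 ≡ 9. → (15, 9)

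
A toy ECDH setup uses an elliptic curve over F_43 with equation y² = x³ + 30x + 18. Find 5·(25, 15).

Write G = (25, 15).
Double-and-add on 5 = (101)₂. Start with G = (25, 15) for the leading 1-bit.
double: tangent at (25, 15): λ = (3·25² + 30)/(2·15) ≡ 13/30. 30⁻¹ ≡ 33 (mod 43) since 30·33 = 990 ≡ 1, so λ ≡ 13·33 ≡ 42.
  x = λ² - 25 - 25 = 1764 - 50 ≡ 37; y = λ·(25 - 37) - 15 ≡ 40. → (37, 40)
double: tangent at (37, 40): λ = (3·37² + 30)/(2·40) ≡ 9/37. 37⁻¹ ≡ 7 (mod 43), so λ ≡ 9·7 ≡ 20.
  x = λ² - 37 - 37 = 400 - 74 ≡ 25; y = λ·(37 - 25) - 40 ≡ 28. → (25, 28)
add G: (25, 28) + (25, 15): same x and y₁ ≡ -y₂, so the sum is 𝒪.

O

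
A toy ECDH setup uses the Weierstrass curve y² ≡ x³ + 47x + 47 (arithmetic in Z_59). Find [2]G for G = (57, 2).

(4, 57)

tangent at (57, 2): λ = (3·57² + 47)/(2·2) ≡ 0/4. 4⁻¹ ≡ 15 (mod 59) since 4·15 = 60 ≡ 1, so λ ≡ 0·15 ≡ 0.
  x = λ² - 57 - 57 = 0 - 114 ≡ 4; y = λ·(57 - 4) - 2 ≡ 57. → (4, 57)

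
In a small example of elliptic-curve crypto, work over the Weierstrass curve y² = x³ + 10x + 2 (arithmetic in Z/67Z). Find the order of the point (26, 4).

2P: tangent at (26, 4): λ = (3·26² + 10)/(2·4) ≡ 28/8. 8⁻¹ ≡ 42 (mod 67), so λ ≡ 28·42 ≡ 37.
  x = λ² - 26 - 26 = 1369 - 52 ≡ 44; y = λ·(26 - 44) - 4 ≡ 0. → (44, 0)
3P: (44, 0) + (26, 4). λ = (4 - 0)/(26 - 44) ≡ 4/49 mod 67. 49⁻¹ ≡ 26 (mod 67), so λ ≡ 37.
  x = λ² - 44 - 26 = 1369 - 70 ≡ 26; y = λ·(44 - 26) - 0 ≡ 63. → (26, 63)
4P: (26, 63) + (26, 4): same x and y₁ ≡ -y₂, so the sum is 𝒪.
4P = 𝒪, so the order is 4.

4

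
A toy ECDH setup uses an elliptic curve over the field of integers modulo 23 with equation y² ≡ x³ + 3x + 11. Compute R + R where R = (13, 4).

(3, 1)

tangent at (13, 4): λ = (3·13² + 3)/(2·4) ≡ 4/8. 8⁻¹ ≡ 3 (mod 23), so λ ≡ 4·3 ≡ 12.
  x = λ² - 13 - 13 = 144 - 26 ≡ 3; y = λ·(13 - 3) - 4 ≡ 1. → (3, 1)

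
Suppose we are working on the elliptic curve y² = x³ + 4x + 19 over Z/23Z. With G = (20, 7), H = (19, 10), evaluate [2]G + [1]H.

(12, 22)

First 2G:
Repeated addition: build up to 2G.
2G: tangent at (20, 7): λ = (3·20² + 4)/(2·7) ≡ 8/14. 14⁻¹ ≡ 5 (mod 23), so λ ≡ 8·5 ≡ 17.
  x = λ² - 20 - 20 = 289 - 40 ≡ 19; y = λ·(20 - 19) - 7 ≡ 10. → (19, 10)
2G = (19, 10).
Finally 2G + H:
tangent at (19, 10): λ = (3·19² + 4)/(2·10) ≡ 6/20. 20⁻¹ ≡ 15 (mod 23) since 20·15 = 300 ≡ 1, so λ ≡ 6·15 ≡ 21.
  x = λ² - 19 - 19 = 441 - 38 ≡ 12; y = λ·(19 - 12) - 10 ≡ 22. → (12, 22)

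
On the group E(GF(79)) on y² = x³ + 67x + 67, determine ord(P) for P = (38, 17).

7

2P: tangent at (38, 17): λ = (3·38² + 67)/(2·17) ≡ 54/34. 34⁻¹ ≡ 7 (mod 79), so λ ≡ 54·7 ≡ 62.
  x = λ² - 38 - 38 = 3844 - 76 ≡ 55; y = λ·(38 - 55) - 17 ≡ 35. → (55, 35)
3P: (55, 35) + (38, 17). λ = (17 - 35)/(38 - 55) ≡ 61/62 mod 79. 62⁻¹ ≡ 65 (mod 79), so λ ≡ 15.
  x = λ² - 55 - 38 = 225 - 93 ≡ 53; y = λ·(55 - 53) - 35 ≡ 74. → (53, 74)
4P: (53, 74) + (38, 17). λ = (17 - 74)/(38 - 53) ≡ 22/64 mod 79. 64⁻¹ ≡ 21 (mod 79), so λ ≡ 67.
  x = λ² - 53 - 38 = 4489 - 91 ≡ 53; y = λ·(53 - 53) - 74 ≡ 5. → (53, 5)
5P: (53, 5) + (38, 17). λ = (17 - 5)/(38 - 53) ≡ 12/64 mod 79. 64⁻¹ ≡ 21 (mod 79) since 64·21 = 1344 ≡ 1, so λ ≡ 15.
  x = λ² - 53 - 38 = 225 - 91 ≡ 55; y = λ·(53 - 55) - 5 ≡ 44. → (55, 44)
6P: (55, 44) + (38, 17). λ = (17 - 44)/(38 - 55) ≡ 52/62 mod 79. 62⁻¹ ≡ 65 (mod 79) since 62·65 = 4030 ≡ 1, so λ ≡ 62.
  x = λ² - 55 - 38 = 3844 - 93 ≡ 38; y = λ·(55 - 38) - 44 ≡ 62. → (38, 62)
7P: (38, 62) + (38, 17): same x and y₁ ≡ -y₂, so the sum is 𝒪.
7P = 𝒪, so the order is 7.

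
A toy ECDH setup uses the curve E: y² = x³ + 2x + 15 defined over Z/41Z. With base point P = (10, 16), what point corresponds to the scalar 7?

(33, 26)

Double-and-add on 7 = (111)₂. Start with P = (10, 16) for the leading 1-bit.
double: tangent at (10, 16): λ = (3·10² + 2)/(2·16) ≡ 15/32. 32⁻¹ ≡ 9 (mod 41), so λ ≡ 15·9 ≡ 12.
  x = λ² - 10 - 10 = 144 - 20 ≡ 1; y = λ·(10 - 1) - 16 ≡ 10. → (1, 10)
add P: (1, 10) + (10, 16). λ = (16 - 10)/(10 - 1) ≡ 6/9 mod 41. 9⁻¹ ≡ 32 (mod 41), so λ ≡ 28.
  x = λ² - 1 - 10 = 784 - 11 ≡ 35; y = λ·(1 - 35) - 10 ≡ 22. → (35, 22)
double: tangent at (35, 22): λ = (3·35² + 2)/(2·22) ≡ 28/3. 3⁻¹ ≡ 14 (mod 41), so λ ≡ 28·14 ≡ 23.
  x = λ² - 35 - 35 = 529 - 70 ≡ 8; y = λ·(35 - 8) - 22 ≡ 25. → (8, 25)
add P: (8, 25) + (10, 16). λ = (16 - 25)/(10 - 8) ≡ 32/2 mod 41. 2⁻¹ ≡ 21 (mod 41), so λ ≡ 16.
  x = λ² - 8 - 10 = 256 - 18 ≡ 33; y = λ·(8 - 33) - 25 ≡ 26. → (33, 26)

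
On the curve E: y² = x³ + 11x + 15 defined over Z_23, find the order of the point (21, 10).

2P: tangent at (21, 10): λ = (3·21² + 11)/(2·10) ≡ 0/20. 20⁻¹ ≡ 15 (mod 23), so λ ≡ 0·15 ≡ 0.
  x = λ² - 21 - 21 = 0 - 42 ≡ 4; y = λ·(21 - 4) - 10 ≡ 13. → (4, 13)
3P: (4, 13) + (21, 10). λ = (10 - 13)/(21 - 4) ≡ 20/17 mod 23. 17⁻¹ ≡ 19 (mod 23), so λ ≡ 12.
  x = λ² - 4 - 21 = 144 - 25 ≡ 4; y = λ·(4 - 4) - 13 ≡ 10. → (4, 10)
4P: (4, 10) + (21, 10). λ = (10 - 10)/(21 - 4) ≡ 0/17 mod 23. 17⁻¹ ≡ 19 (mod 23), so λ ≡ 0.
  x = λ² - 4 - 21 = 0 - 25 ≡ 21; y = λ·(4 - 21) - 10 ≡ 13. → (21, 13)
5P: (21, 13) + (21, 10): same x and y₁ ≡ -y₂, so the sum is O.
5P = O, so the order is 5.

5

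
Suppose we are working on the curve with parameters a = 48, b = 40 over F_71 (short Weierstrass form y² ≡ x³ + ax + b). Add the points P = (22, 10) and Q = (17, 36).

(22, 10) + (17, 36). λ = (36 - 10)/(17 - 22) ≡ 26/66 mod 71. 66⁻¹ ≡ 14 (mod 71) since 66·14 = 924 ≡ 1, so λ ≡ 9.
  x = λ² - 22 - 17 = 81 - 39 ≡ 42; y = λ·(22 - 42) - 10 ≡ 23. → (42, 23)

(42, 23)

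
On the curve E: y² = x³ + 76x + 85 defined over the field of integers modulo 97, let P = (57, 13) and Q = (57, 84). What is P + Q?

The two points share x = 57 and their y-coordinates satisfy 13 + 84 ≡ 0 (mod 97), so they are inverses. Their sum is O.

O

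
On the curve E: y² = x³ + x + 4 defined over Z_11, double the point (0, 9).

tangent at (0, 9): λ = (3·0² + 1)/(2·9) ≡ 1/7. 7⁻¹ ≡ 8 (mod 11), so λ ≡ 1·8 ≡ 8.
  x = λ² - 0 - 0 = 64 - 0 ≡ 9; y = λ·(0 - 9) - 9 ≡ 7. → (9, 7)

(9, 7)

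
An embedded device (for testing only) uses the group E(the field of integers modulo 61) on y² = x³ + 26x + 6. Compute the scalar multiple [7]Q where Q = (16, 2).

Repeated addition: build up to 7Q.
2Q: tangent at (16, 2): λ = (3·16² + 26)/(2·2) ≡ 1/4. 4⁻¹ ≡ 46 (mod 61) since 4·46 = 184 ≡ 1, so λ ≡ 1·46 ≡ 46.
  x = λ² - 16 - 16 = 2116 - 32 ≡ 10; y = λ·(16 - 10) - 2 ≡ 30. → (10, 30)
3Q: (10, 30) + (16, 2). λ = (2 - 30)/(16 - 10) ≡ 33/6 mod 61. 6⁻¹ ≡ 51 (mod 61), so λ ≡ 36.
  x = λ² - 10 - 16 = 1296 - 26 ≡ 50; y = λ·(10 - 50) - 30 ≡ 55. → (50, 55)
4Q: (50, 55) + (16, 2). λ = (2 - 55)/(16 - 50) ≡ 8/27 mod 61. 27⁻¹ ≡ 52 (mod 61) since 27·52 = 1404 ≡ 1, so λ ≡ 50.
  x = λ² - 50 - 16 = 2500 - 66 ≡ 55; y = λ·(50 - 55) - 55 ≡ 0. → (55, 0)
5Q: (55, 0) + (16, 2). λ = (2 - 0)/(16 - 55) ≡ 2/22 mod 61. 22⁻¹ ≡ 25 (mod 61), so λ ≡ 50.
  x = λ² - 55 - 16 = 2500 - 71 ≡ 50; y = λ·(55 - 50) - 0 ≡ 6. → (50, 6)
6Q: (50, 6) + (16, 2). λ = (2 - 6)/(16 - 50) ≡ 57/27 mod 61. 27⁻¹ ≡ 52 (mod 61), so λ ≡ 36.
  x = λ² - 50 - 16 = 1296 - 66 ≡ 10; y = λ·(50 - 10) - 6 ≡ 31. → (10, 31)
7Q: (10, 31) + (16, 2). λ = (2 - 31)/(16 - 10) ≡ 32/6 mod 61. 6⁻¹ ≡ 51 (mod 61), so λ ≡ 46.
  x = λ² - 10 - 16 = 2116 - 26 ≡ 16; y = λ·(10 - 16) - 31 ≡ 59. → (16, 59)

(16, 59)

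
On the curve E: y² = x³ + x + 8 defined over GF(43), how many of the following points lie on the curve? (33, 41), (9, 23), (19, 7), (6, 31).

2

(33, 41): 41² ≡ 4, rhs ≡ 30 → off.
(9, 23): 23² ≡ 13, rhs ≡ 15 → off.
(19, 7): 7² ≡ 6, rhs ≡ 6 → on.
(6, 31): 31² ≡ 15, rhs ≡ 15 → on.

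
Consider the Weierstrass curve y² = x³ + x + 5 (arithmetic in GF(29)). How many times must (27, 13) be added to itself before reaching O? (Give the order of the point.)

2P: tangent at (27, 13): λ = (3·27² + 1)/(2·13) ≡ 13/26. 26⁻¹ ≡ 19 (mod 29), so λ ≡ 13·19 ≡ 15.
  x = λ² - 27 - 27 = 225 - 54 ≡ 26; y = λ·(27 - 26) - 13 ≡ 2. → (26, 2)
3P: (26, 2) + (27, 13). λ = (13 - 2)/(27 - 26) ≡ 11/1 mod 29. 1⁻¹ ≡ 1 (mod 29) since 1·1 = 1 ≡ 1, so λ ≡ 11.
  x = λ² - 26 - 27 = 121 - 53 ≡ 10; y = λ·(26 - 10) - 2 ≡ 0. → (10, 0)
4P: (10, 0) + (27, 13). λ = (13 - 0)/(27 - 10) ≡ 13/17 mod 29. 17⁻¹ ≡ 12 (mod 29), so λ ≡ 11.
  x = λ² - 10 - 27 = 121 - 37 ≡ 26; y = λ·(10 - 26) - 0 ≡ 27. → (26, 27)
5P: (26, 27) + (27, 13). λ = (13 - 27)/(27 - 26) ≡ 15/1 mod 29. 1⁻¹ ≡ 1 (mod 29) since 1·1 = 1 ≡ 1, so λ ≡ 15.
  x = λ² - 26 - 27 = 225 - 53 ≡ 27; y = λ·(26 - 27) - 27 ≡ 16. → (27, 16)
6P: (27, 16) + (27, 13): same x and y₁ ≡ -y₂, so the sum is O.
6P = O, so the order is 6.

6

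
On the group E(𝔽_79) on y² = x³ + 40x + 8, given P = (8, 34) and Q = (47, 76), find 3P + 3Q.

First 3P:
Repeated addition: build up to 3P.
2P: tangent at (8, 34): λ = (3·8² + 40)/(2·34) ≡ 74/68. 68⁻¹ ≡ 43 (mod 79), so λ ≡ 74·43 ≡ 22.
  x = λ² - 8 - 8 = 484 - 16 ≡ 73; y = λ·(8 - 73) - 34 ≡ 37. → (73, 37)
3P: (73, 37) + (8, 34). λ = (34 - 37)/(8 - 73) ≡ 76/14 mod 79. 14⁻¹ ≡ 17 (mod 79), so λ ≡ 28.
  x = λ² - 73 - 8 = 784 - 81 ≡ 71; y = λ·(73 - 71) - 37 ≡ 19. → (71, 19)
3P = (71, 19).
Next 3Q:
Repeated addition: build up to 3Q.
2Q: tangent at (47, 76): λ = (3·47² + 40)/(2·76) ≡ 31/73. 73⁻¹ ≡ 13 (mod 79), so λ ≡ 31·13 ≡ 8.
  x = λ² - 47 - 47 = 64 - 94 ≡ 49; y = λ·(47 - 49) - 76 ≡ 66. → (49, 66)
3Q: (49, 66) + (47, 76). λ = (76 - 66)/(47 - 49) ≡ 10/77 mod 79. 77⁻¹ ≡ 39 (mod 79), so λ ≡ 74.
  x = λ² - 49 - 47 = 5476 - 96 ≡ 8; y = λ·(49 - 8) - 66 ≡ 45. → (8, 45)
3Q = (8, 45).
Finally 3P + 3Q:
(71, 19) + (8, 45). λ = (45 - 19)/(8 - 71) ≡ 26/16 mod 79. 16⁻¹ ≡ 5 (mod 79), so λ ≡ 51.
  x = λ² - 71 - 8 = 2601 - 79 ≡ 73; y = λ·(71 - 73) - 19 ≡ 37. → (73, 37)

(73, 37)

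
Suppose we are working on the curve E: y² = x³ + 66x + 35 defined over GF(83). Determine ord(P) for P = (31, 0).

2P: (31, 0) + (31, 0): same x and y₁ ≡ -y₂, so the sum is the point at infinity.
2P = the point at infinity, so the order is 2.

2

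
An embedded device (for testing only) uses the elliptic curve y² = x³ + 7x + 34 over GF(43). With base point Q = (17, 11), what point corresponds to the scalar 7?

Double-and-add on 7 = (111)₂. Start with Q = (17, 11) for the leading 1-bit.
double: tangent at (17, 11): λ = (3·17² + 7)/(2·11) ≡ 14/22. 22⁻¹ ≡ 2 (mod 43), so λ ≡ 14·2 ≡ 28.
  x = λ² - 17 - 17 = 784 - 34 ≡ 19; y = λ·(17 - 19) - 11 ≡ 19. → (19, 19)
add Q: (19, 19) + (17, 11). λ = (11 - 19)/(17 - 19) ≡ 35/41 mod 43. 41⁻¹ ≡ 21 (mod 43) since 41·21 = 861 ≡ 1, so λ ≡ 4.
  x = λ² - 19 - 17 = 16 - 36 ≡ 23; y = λ·(19 - 23) - 19 ≡ 8. → (23, 8)
double: tangent at (23, 8): λ = (3·23² + 7)/(2·8) ≡ 3/16. 16⁻¹ ≡ 35 (mod 43), so λ ≡ 3·35 ≡ 19.
  x = λ² - 23 - 23 = 361 - 46 ≡ 14; y = λ·(23 - 14) - 8 ≡ 34. → (14, 34)
add Q: (14, 34) + (17, 11). λ = (11 - 34)/(17 - 14) ≡ 20/3 mod 43. 3⁻¹ ≡ 29 (mod 43), so λ ≡ 21.
  x = λ² - 14 - 17 = 441 - 31 ≡ 23; y = λ·(14 - 23) - 34 ≡ 35. → (23, 35)

(23, 35)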